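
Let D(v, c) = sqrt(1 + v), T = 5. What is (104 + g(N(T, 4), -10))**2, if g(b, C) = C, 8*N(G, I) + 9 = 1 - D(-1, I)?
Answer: 8836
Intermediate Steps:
N(G, I) = -1 (N(G, I) = -9/8 + (1 - sqrt(1 - 1))/8 = -9/8 + (1 - sqrt(0))/8 = -9/8 + (1 - 1*0)/8 = -9/8 + (1 + 0)/8 = -9/8 + (1/8)*1 = -9/8 + 1/8 = -1)
(104 + g(N(T, 4), -10))**2 = (104 - 10)**2 = 94**2 = 8836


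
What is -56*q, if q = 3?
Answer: -168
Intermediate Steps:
-56*q = -56*3 = -168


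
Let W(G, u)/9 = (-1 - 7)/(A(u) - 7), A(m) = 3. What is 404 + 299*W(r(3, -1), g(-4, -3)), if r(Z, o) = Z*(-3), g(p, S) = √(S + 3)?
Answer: 5786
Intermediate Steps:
g(p, S) = √(3 + S)
r(Z, o) = -3*Z
W(G, u) = 18 (W(G, u) = 9*((-1 - 7)/(3 - 7)) = 9*(-8/(-4)) = 9*(-8*(-¼)) = 9*2 = 18)
404 + 299*W(r(3, -1), g(-4, -3)) = 404 + 299*18 = 404 + 5382 = 5786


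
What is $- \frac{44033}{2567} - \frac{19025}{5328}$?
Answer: $- \frac{283444999}{13676976} \approx -20.724$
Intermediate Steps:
$- \frac{44033}{2567} - \frac{19025}{5328} = - \frac{283444999}{13676976}$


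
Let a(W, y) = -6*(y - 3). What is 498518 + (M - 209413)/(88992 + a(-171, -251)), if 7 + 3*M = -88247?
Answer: 45123616457/90516 ≈ 4.9852e+5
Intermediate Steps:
M = -29418 (M = -7/3 + (⅓)*(-88247) = -7/3 - 88247/3 = -29418)
a(W, y) = 18 - 6*y (a(W, y) = -6*(-3 + y) = 18 - 6*y)
498518 + (M - 209413)/(88992 + a(-171, -251)) = 498518 + (-29418 - 209413)/(88992 + (18 - 6*(-251))) = 498518 - 238831/(88992 + (18 + 1506)) = 498518 - 238831/(88992 + 1524) = 498518 - 238831/90516 = 45123616457/90516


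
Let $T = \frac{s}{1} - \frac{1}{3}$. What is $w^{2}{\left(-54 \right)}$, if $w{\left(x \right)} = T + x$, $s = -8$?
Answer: $\frac{34969}{9} \approx 3885.4$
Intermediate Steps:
$T = - \frac{25}{3}$ ($T = - \frac{8}{1} - \frac{1}{3} = \left(-8\right) 1 - \frac{1}{3} = -8 - \frac{1}{3} = - \frac{25}{3} \approx -8.3333$)
$w{\left(x \right)} = - \frac{25}{3} + x$
$w^{2}{\left(-54 \right)} = \left(- \frac{25}{3} - 54\right)^{2} = \left(- \frac{187}{3}\right)^{2} = \frac{34969}{9}$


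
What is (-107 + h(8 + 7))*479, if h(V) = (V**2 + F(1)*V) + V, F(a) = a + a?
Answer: 78077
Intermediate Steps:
F(a) = 2*a
h(V) = V**2 + 3*V (h(V) = (V**2 + (2*1)*V) + V = (V**2 + 2*V) + V = V**2 + 3*V)
(-107 + h(8 + 7))*479 = (-107 + (8 + 7)*(3 + (8 + 7)))*479 = (-107 + 15*(3 + 15))*479 = (-107 + 15*18)*479 = (-107 + 270)*479 = 163*479 = 78077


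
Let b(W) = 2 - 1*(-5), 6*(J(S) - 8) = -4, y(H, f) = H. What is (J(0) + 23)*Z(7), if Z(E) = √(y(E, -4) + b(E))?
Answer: 91*√14/3 ≈ 113.50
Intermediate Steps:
J(S) = 22/3 (J(S) = 8 + (⅙)*(-4) = 8 - ⅔ = 22/3)
b(W) = 7 (b(W) = 2 + 5 = 7)
Z(E) = √(7 + E) (Z(E) = √(E + 7) = √(7 + E))
(J(0) + 23)*Z(7) = (22/3 + 23)*√(7 + 7) = 91*√14/3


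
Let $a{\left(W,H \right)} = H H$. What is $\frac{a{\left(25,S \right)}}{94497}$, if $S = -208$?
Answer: $\frac{3328}{7269} \approx 0.45783$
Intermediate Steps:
$a{\left(W,H \right)} = H^{2}$
$\frac{a{\left(25,S \right)}}{94497} = \frac{\left(-208\right)^{2}}{94497} = 43264 \cdot \frac{1}{94497} = \frac{3328}{7269}$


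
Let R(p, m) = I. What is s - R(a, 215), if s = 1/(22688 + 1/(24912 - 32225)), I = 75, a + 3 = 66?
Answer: -12443793412/165917343 ≈ -75.000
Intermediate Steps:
a = 63 (a = -3 + 66 = 63)
s = 7313/165917343 (s = 1/(22688 + 1/(-7313)) = 1/(22688 - 1/7313) = 1/(165917343/7313) = 7313/165917343 ≈ 4.4076e-5)
R(p, m) = 75
s - R(a, 215) = 7313/165917343 - 1*75 = 7313/165917343 - 75 = -12443793412/165917343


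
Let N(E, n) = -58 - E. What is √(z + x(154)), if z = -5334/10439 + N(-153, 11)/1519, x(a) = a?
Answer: 3*√87548563032073/2265263 ≈ 12.392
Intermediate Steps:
z = -7110641/15856841 (z = -5334/10439 + (-58 - 1*(-153))/1519 = -5334*1/10439 + (-58 + 153)*(1/1519) = -5334/10439 + 95*(1/1519) = -5334/10439 + 95/1519 = -7110641/15856841 ≈ -0.44843)
√(z + x(154)) = √(-7110641/15856841 + 154) = √(2434842873/15856841) = 3*√87548563032073/2265263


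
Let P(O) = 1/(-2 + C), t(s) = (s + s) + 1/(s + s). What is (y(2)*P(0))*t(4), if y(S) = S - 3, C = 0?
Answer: 65/16 ≈ 4.0625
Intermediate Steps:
y(S) = -3 + S
t(s) = 1/(2*s) + 2*s (t(s) = 2*s + 1/(2*s) = 1/(2*s) + 2*s)
P(O) = -½ (P(O) = 1/(-2 + 0) = 1/(-2) = -½)
(y(2)*P(0))*t(4) = ((-3 + 2)*(-½))*((½)/4 + 2*4) = (-1*(-½))*((½)*(¼) + 8) = (⅛ + 8)/2 = (½)*(65/8) = 65/16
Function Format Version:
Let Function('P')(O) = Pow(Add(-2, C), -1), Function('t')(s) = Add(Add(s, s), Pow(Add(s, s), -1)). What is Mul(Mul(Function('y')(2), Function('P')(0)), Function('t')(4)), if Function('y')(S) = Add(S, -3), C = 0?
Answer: Rational(65, 16) ≈ 4.0625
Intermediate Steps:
Function('y')(S) = Add(-3, S)
Function('t')(s) = Add(Mul(Rational(1, 2), Pow(s, -1)), Mul(2, s)) (Function('t')(s) = Add(Mul(2, s), Pow(Mul(2, s), -1)) = Add(Mul(2, s), Mul(Rational(1, 2), Pow(s, -1))) = Add(Mul(Rational(1, 2), Pow(s, -1)), Mul(2, s)))
Function('P')(O) = Rational(-1, 2) (Function('P')(O) = Pow(Add(-2, 0), -1) = Pow(-2, -1) = Rational(-1, 2))
Mul(Mul(Function('y')(2), Function('P')(0)), Function('t')(4)) = Mul(Mul(Add(-3, 2), Rational(-1, 2)), Add(Mul(Rational(1, 2), Pow(4, -1)), Mul(2, 4))) = Mul(Mul(-1, Rational(-1, 2)), Add(Mul(Rational(1, 2), Rational(1, 4)), 8)) = Mul(Rational(1, 2), Add(Rational(1, 8), 8)) = Mul(Rational(1, 2), Rational(65, 8)) = Rational(65, 16)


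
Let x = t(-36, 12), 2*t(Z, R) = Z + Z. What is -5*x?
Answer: 180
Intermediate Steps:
t(Z, R) = Z (t(Z, R) = (Z + Z)/2 = (2*Z)/2 = Z)
x = -36
-5*x = -5*(-36) = 180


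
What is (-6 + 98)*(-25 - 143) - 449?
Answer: -15905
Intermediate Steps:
(-6 + 98)*(-25 - 143) - 449 = 92*(-168) - 449 = -15456 - 449 = -15905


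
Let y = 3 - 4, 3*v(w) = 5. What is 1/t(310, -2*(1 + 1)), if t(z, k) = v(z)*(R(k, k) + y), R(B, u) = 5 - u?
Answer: 3/40 ≈ 0.075000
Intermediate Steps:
v(w) = 5/3 (v(w) = (⅓)*5 = 5/3)
y = -1
t(z, k) = 20/3 - 5*k/3 (t(z, k) = 5*((5 - k) - 1)/3 = 5*(4 - k)/3 = 20/3 - 5*k/3)
1/t(310, -2*(1 + 1)) = 1/(20/3 - (-10)*(1 + 1)/3) = 1/(20/3 - (-10)*2/3) = 1/(20/3 - 5/3*(-4)) = 1/(20/3 + 20/3) = 1/(40/3) = 3/40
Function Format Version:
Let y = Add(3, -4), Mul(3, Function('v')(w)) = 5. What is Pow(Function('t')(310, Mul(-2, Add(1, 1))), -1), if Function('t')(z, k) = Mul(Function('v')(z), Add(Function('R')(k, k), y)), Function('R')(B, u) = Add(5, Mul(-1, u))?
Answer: Rational(3, 40) ≈ 0.075000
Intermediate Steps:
Function('v')(w) = Rational(5, 3) (Function('v')(w) = Mul(Rational(1, 3), 5) = Rational(5, 3))
y = -1
Function('t')(z, k) = Add(Rational(20, 3), Mul(Rational(-5, 3), k)) (Function('t')(z, k) = Mul(Rational(5, 3), Add(Add(5, Mul(-1, k)), -1)) = Mul(Rational(5, 3), Add(4, Mul(-1, k))) = Add(Rational(20, 3), Mul(Rational(-5, 3), k)))
Pow(Function('t')(310, Mul(-2, Add(1, 1))), -1) = Pow(Add(Rational(20, 3), Mul(Rational(-5, 3), Mul(-2, Add(1, 1)))), -1) = Pow(Add(Rational(20, 3), Mul(Rational(-5, 3), Mul(-2, 2))), -1) = Pow(Add(Rational(20, 3), Mul(Rational(-5, 3), -4)), -1) = Pow(Add(Rational(20, 3), Rational(20, 3)), -1) = Pow(Rational(40, 3), -1) = Rational(3, 40)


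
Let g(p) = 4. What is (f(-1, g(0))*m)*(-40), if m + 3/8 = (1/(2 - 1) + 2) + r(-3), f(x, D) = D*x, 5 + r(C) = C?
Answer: -860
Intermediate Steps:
r(C) = -5 + C
m = -43/8 (m = -3/8 + ((1/(2 - 1) + 2) + (-5 - 3)) = -3/8 + ((1/1 + 2) - 8) = -3/8 + ((1 + 2) - 8) = -3/8 + (3 - 8) = -3/8 - 5 = -43/8 ≈ -5.3750)
(f(-1, g(0))*m)*(-40) = ((4*(-1))*(-43/8))*(-40) = -4*(-43/8)*(-40) = (43/2)*(-40) = -860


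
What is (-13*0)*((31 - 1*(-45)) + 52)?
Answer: 0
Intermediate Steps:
(-13*0)*((31 - 1*(-45)) + 52) = 0*((31 + 45) + 52) = 0*(76 + 52) = 0*128 = 0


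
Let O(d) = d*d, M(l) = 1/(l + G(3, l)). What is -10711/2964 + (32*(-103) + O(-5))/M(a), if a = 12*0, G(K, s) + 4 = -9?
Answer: 126027461/2964 ≈ 42519.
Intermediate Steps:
G(K, s) = -13 (G(K, s) = -4 - 9 = -13)
a = 0
M(l) = 1/(-13 + l) (M(l) = 1/(l - 13) = 1/(-13 + l))
O(d) = d²
-10711/2964 + (32*(-103) + O(-5))/M(a) = -10711/2964 + (32*(-103) + (-5)²)/(1/(-13 + 0)) = -10711*1/2964 + (-3296 + 25)/(1/(-13)) = -10711/2964 - 3271/(-1/13) = -10711/2964 - 3271*(-13) = -10711/2964 + 42523 = 126027461/2964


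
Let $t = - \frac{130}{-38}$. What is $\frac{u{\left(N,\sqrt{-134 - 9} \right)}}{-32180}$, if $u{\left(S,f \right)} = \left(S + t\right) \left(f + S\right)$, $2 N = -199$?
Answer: $- \frac{726549}{2445680} + \frac{3651 i \sqrt{143}}{1222840} \approx -0.29707 + 0.035703 i$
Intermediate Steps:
$N = - \frac{199}{2}$ ($N = \frac{1}{2} \left(-199\right) = - \frac{199}{2} \approx -99.5$)
$t = \frac{65}{19}$ ($t = \left(-130\right) \left(- \frac{1}{38}\right) = \frac{65}{19} \approx 3.4211$)
$u{\left(S,f \right)} = \left(\frac{65}{19} + S\right) \left(S + f\right)$ ($u{\left(S,f \right)} = \left(S + \frac{65}{19}\right) \left(f + S\right) = \left(\frac{65}{19} + S\right) \left(S + f\right)$)
$\frac{u{\left(N,\sqrt{-134 - 9} \right)}}{-32180} = \frac{\left(- \frac{199}{2}\right)^{2} + \frac{65}{19} \left(- \frac{199}{2}\right) + \frac{65 \sqrt{-134 - 9}}{19} - \frac{199 \sqrt{-134 - 9}}{2}}{-32180} = \left(\frac{39601}{4} - \frac{12935}{38} + \frac{65 \sqrt{-134 - 9}}{19} - \frac{199 \sqrt{-134 - 9}}{2}\right) \left(- \frac{1}{32180}\right) = \left(\frac{39601}{4} - \frac{12935}{38} + \frac{65 \sqrt{-143}}{19} - \frac{199 \sqrt{-143}}{2}\right) \left(- \frac{1}{32180}\right) = \left(\frac{39601}{4} - \frac{12935}{38} + \frac{65 i \sqrt{143}}{19} - \frac{199 i \sqrt{143}}{2}\right) \left(- \frac{1}{32180}\right) = \left(\frac{726549}{76} - \frac{3651 i \sqrt{143}}{38}\right) \left(- \frac{1}{32180}\right) = - \frac{726549}{2445680} + \frac{3651 i \sqrt{143}}{1222840}$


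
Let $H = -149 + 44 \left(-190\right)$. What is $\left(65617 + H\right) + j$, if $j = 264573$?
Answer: $321681$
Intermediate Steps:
$H = -8509$ ($H = -149 - 8360 = -8509$)
$\left(65617 + H\right) + j = \left(65617 - 8509\right) + 264573 = 57108 + 264573 = 321681$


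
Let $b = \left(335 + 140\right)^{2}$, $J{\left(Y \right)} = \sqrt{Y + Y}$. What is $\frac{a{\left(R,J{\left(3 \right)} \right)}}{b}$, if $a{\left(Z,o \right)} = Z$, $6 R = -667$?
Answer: $- \frac{667}{1353750} \approx -0.00049271$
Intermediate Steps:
$R = - \frac{667}{6}$ ($R = \frac{1}{6} \left(-667\right) = - \frac{667}{6} \approx -111.17$)
$J{\left(Y \right)} = \sqrt{2} \sqrt{Y}$ ($J{\left(Y \right)} = \sqrt{2 Y} = \sqrt{2} \sqrt{Y}$)
$b = 225625$ ($b = 475^{2} = 225625$)
$\frac{a{\left(R,J{\left(3 \right)} \right)}}{b} = - \frac{667}{6 \cdot 225625} = \left(- \frac{667}{6}\right) \frac{1}{225625} = - \frac{667}{1353750}$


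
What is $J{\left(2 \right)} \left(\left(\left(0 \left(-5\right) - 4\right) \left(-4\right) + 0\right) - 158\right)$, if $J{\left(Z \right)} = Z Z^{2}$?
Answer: $-1136$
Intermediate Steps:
$J{\left(Z \right)} = Z^{3}$
$J{\left(2 \right)} \left(\left(\left(0 \left(-5\right) - 4\right) \left(-4\right) + 0\right) - 158\right) = 2^{3} \left(\left(\left(0 \left(-5\right) - 4\right) \left(-4\right) + 0\right) - 158\right) = 8 \left(\left(\left(0 - 4\right) \left(-4\right) + 0\right) - 158\right) = 8 \left(\left(\left(-4\right) \left(-4\right) + 0\right) - 158\right) = 8 \left(\left(16 + 0\right) - 158\right) = 8 \left(16 - 158\right) = 8 \left(-142\right) = -1136$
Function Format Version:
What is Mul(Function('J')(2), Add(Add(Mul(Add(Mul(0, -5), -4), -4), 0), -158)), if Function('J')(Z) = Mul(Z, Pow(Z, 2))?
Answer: -1136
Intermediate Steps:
Function('J')(Z) = Pow(Z, 3)
Mul(Function('J')(2), Add(Add(Mul(Add(Mul(0, -5), -4), -4), 0), -158)) = Mul(Pow(2, 3), Add(Add(Mul(Add(Mul(0, -5), -4), -4), 0), -158)) = Mul(8, Add(Add(Mul(Add(0, -4), -4), 0), -158)) = Mul(8, Add(Add(Mul(-4, -4), 0), -158)) = Mul(8, Add(Add(16, 0), -158)) = Mul(8, Add(16, -158)) = Mul(8, -142) = -1136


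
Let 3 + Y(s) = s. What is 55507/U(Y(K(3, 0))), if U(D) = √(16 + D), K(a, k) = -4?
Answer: 55507/3 ≈ 18502.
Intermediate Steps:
Y(s) = -3 + s
55507/U(Y(K(3, 0))) = 55507/(√(16 + (-3 - 4))) = 55507/(√(16 - 7)) = 55507/(√9) = 55507/3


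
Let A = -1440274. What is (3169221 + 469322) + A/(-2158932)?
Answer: 231040245775/63498 ≈ 3.6385e+6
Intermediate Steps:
(3169221 + 469322) + A/(-2158932) = (3169221 + 469322) - 1440274/(-2158932) = 3638543 - 1440274*(-1/2158932) = 3638543 + 42361/63498 = 231040245775/63498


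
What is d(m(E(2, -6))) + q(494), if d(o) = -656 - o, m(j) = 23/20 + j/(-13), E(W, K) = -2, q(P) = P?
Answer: -42459/260 ≈ -163.30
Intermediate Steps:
m(j) = 23/20 - j/13 (m(j) = 23*(1/20) + j*(-1/13) = 23/20 - j/13)
d(m(E(2, -6))) + q(494) = (-656 - (23/20 - 1/13*(-2))) + 494 = (-656 - (23/20 + 2/13)) + 494 = (-656 - 1*339/260) + 494 = (-656 - 339/260) + 494 = -170899/260 + 494 = -42459/260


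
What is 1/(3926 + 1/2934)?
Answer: 2934/11518885 ≈ 0.00025471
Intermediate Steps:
1/(3926 + 1/2934) = 1/(11518885/2934) = 2934/11518885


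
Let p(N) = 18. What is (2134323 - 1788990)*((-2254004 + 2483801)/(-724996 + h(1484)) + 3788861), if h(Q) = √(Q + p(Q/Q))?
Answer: 343864974826516154277543/262809599257 - 79356487401*√1502/525619198514 ≈ 1.3084e+12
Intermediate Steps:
h(Q) = √(18 + Q) (h(Q) = √(Q + 18) = √(18 + Q))
(2134323 - 1788990)*((-2254004 + 2483801)/(-724996 + h(1484)) + 3788861) = (2134323 - 1788990)*((-2254004 + 2483801)/(-724996 + √(18 + 1484)) + 3788861) = 345333*(229797/(-724996 + √1502) + 3788861) = 345333*(3788861 + 229797/(-724996 + √1502)) = 1308418735713 + 79356487401/(-724996 + √1502)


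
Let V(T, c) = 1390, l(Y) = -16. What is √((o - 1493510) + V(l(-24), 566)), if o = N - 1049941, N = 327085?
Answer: 8*I*√34609 ≈ 1488.3*I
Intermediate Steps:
o = -722856 (o = 327085 - 1049941 = -722856)
√((o - 1493510) + V(l(-24), 566)) = √((-722856 - 1493510) + 1390) = √(-2216366 + 1390) = √(-2214976) = 8*I*√34609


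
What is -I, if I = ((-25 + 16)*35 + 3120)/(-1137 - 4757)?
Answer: 2805/5894 ≈ 0.47591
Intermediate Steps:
I = -2805/5894 (I = (-9*35 + 3120)/(-5894) = (-315 + 3120)*(-1/5894) = 2805*(-1/5894) = -2805/5894 ≈ -0.47591)
-I = -1*(-2805/5894) = 2805/5894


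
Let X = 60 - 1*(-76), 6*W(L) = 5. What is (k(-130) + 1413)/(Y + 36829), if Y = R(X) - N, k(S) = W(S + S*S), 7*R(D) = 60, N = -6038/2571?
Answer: 50889517/1326016078 ≈ 0.038378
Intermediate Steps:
W(L) = 5/6 (W(L) = (1/6)*5 = 5/6)
X = 136 (X = 60 + 76 = 136)
N = -6038/2571 (N = -6038*1/2571 = -6038/2571 ≈ -2.3485)
R(D) = 60/7 (R(D) = (1/7)*60 = 60/7)
k(S) = 5/6
Y = 196526/17997 (Y = 60/7 - 1*(-6038/2571) = 60/7 + 6038/2571 = 196526/17997 ≈ 10.920)
(k(-130) + 1413)/(Y + 36829) = (5/6 + 1413)/(196526/17997 + 36829) = 8483/(6*(663008039/17997)) = (8483/6)*(17997/663008039) = 50889517/1326016078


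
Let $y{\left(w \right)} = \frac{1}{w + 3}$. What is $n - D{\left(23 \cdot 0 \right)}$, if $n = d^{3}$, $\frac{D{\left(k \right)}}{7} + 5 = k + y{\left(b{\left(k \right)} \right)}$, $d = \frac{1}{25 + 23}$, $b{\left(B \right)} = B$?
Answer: $\frac{3612673}{110592} \approx 32.667$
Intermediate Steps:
$y{\left(w \right)} = \frac{1}{3 + w}$
$d = \frac{1}{48} \approx 0.020833$
$D{\left(k \right)} = -35 + 7 k + \frac{7}{3 + k}$ ($D{\left(k \right)} = -35 + 7 \left(k + \frac{1}{3 + k}\right) = -35 + \left(7 k + \frac{7}{3 + k}\right) = -35 + 7 k + \frac{7}{3 + k}$)
$n = \frac{1}{110592}$ ($n = \left(\frac{1}{48}\right)^{3} = \frac{1}{110592} \approx 9.0422 \cdot 10^{-6}$)
$n - D{\left(23 \cdot 0 \right)} = \frac{1}{110592} - \frac{7 \left(1 + \left(-5 + 23 \cdot 0\right) \left(3 + 23 \cdot 0\right)\right)}{3 + 23 \cdot 0} = \frac{1}{110592} - \frac{7 \left(1 + \left(-5 + 0\right) \left(3 + 0\right)\right)}{3 + 0} = \frac{1}{110592} - \frac{7 \left(1 - 15\right)}{3} = \frac{1}{110592} - 7 \cdot \frac{1}{3} \left(1 - 15\right) = \frac{1}{110592} - 7 \cdot \frac{1}{3} \left(-14\right) = \frac{1}{110592} - - \frac{98}{3} = \frac{1}{110592} + \frac{98}{3} = \frac{3612673}{110592}$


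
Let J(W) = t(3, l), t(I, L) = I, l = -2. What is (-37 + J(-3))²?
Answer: 1156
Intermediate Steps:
J(W) = 3
(-37 + J(-3))² = (-37 + 3)² = (-34)² = 1156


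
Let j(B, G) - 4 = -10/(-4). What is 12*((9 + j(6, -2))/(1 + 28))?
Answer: 186/29 ≈ 6.4138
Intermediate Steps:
j(B, G) = 13/2 (j(B, G) = 4 - 10/(-4) = 4 - 10*(-1)/4 = 4 - 5*(-1/2) = 4 + 5/2 = 13/2)
12*((9 + j(6, -2))/(1 + 28)) = 12*((9 + 13/2)/(1 + 28)) = 12*((31/2)/29) = 12*((31/2)*(1/29)) = 12*(31/58) = 186/29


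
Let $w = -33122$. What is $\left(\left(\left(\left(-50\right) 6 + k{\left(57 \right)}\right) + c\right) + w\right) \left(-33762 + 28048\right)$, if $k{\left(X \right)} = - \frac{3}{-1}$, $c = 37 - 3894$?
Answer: $212995064$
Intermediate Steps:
$c = -3857$ ($c = 37 - 3894 = -3857$)
$k{\left(X \right)} = 3$ ($k{\left(X \right)} = \left(-3\right) \left(-1\right) = 3$)
$\left(\left(\left(\left(-50\right) 6 + k{\left(57 \right)}\right) + c\right) + w\right) \left(-33762 + 28048\right) = \left(\left(\left(\left(-50\right) 6 + 3\right) - 3857\right) - 33122\right) \left(-33762 + 28048\right) = \left(\left(\left(-300 + 3\right) - 3857\right) - 33122\right) \left(-5714\right) = \left(\left(-297 - 3857\right) - 33122\right) \left(-5714\right) = \left(-4154 - 33122\right) \left(-5714\right) = \left(-37276\right) \left(-5714\right) = 212995064$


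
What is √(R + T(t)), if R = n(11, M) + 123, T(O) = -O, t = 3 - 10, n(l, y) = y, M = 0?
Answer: √130 ≈ 11.402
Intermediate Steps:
t = -7
R = 123 (R = 0 + 123 = 123)
√(R + T(t)) = √(123 - 1*(-7)) = √(123 + 7) = √130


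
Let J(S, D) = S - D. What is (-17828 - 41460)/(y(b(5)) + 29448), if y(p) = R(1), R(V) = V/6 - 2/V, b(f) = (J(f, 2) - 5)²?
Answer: -355728/176677 ≈ -2.0134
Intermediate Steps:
b(f) = (-7 + f)² (b(f) = ((f - 1*2) - 5)² = ((f - 2) - 5)² = ((-2 + f) - 5)² = (-7 + f)²)
R(V) = -2/V + V/6 (R(V) = V*(⅙) - 2/V = V/6 - 2/V = -2/V + V/6)
y(p) = -11/6 (y(p) = -2/1 + (⅙)*1 = -2*1 + ⅙ = -2 + ⅙ = -11/6)
(-17828 - 41460)/(y(b(5)) + 29448) = (-17828 - 41460)/(-11/6 + 29448) = -59288/176677/6 = -59288*6/176677 = -355728/176677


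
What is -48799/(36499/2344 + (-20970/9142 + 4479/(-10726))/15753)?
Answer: -14724127393597911688/4698261676626821 ≈ -3134.0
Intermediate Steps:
-48799/(36499/2344 + (-20970/9142 + 4479/(-10726))/15753) = -48799/(36499*(1/2344) + (-20970*1/9142 + 4479*(-1/10726))*(1/15753)) = -48799/(36499/2344 + (-10485/4571 - 4479/10726)*(1/15753)) = -48799/(36499/2344 - 132935619/49028546*1/15753) = -48799/(36499/2344 - 44311873/257448895046) = -48799/4698261676626821/301730104993912 = -48799*301730104993912/4698261676626821 = -14724127393597911688/4698261676626821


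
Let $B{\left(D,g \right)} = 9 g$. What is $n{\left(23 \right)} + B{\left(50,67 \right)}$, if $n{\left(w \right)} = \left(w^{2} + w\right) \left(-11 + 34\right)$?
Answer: $13299$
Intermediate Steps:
$n{\left(w \right)} = 23 w + 23 w^{2}$ ($n{\left(w \right)} = \left(w + w^{2}\right) 23 = 23 w + 23 w^{2}$)
$n{\left(23 \right)} + B{\left(50,67 \right)} = 23 \cdot 23 \left(1 + 23\right) + 9 \cdot 67 = 23 \cdot 23 \cdot 24 + 603 = 12696 + 603 = 13299$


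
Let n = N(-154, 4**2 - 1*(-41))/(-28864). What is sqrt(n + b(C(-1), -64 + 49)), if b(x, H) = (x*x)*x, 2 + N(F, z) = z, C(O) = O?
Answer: I*sqrt(107789)/328 ≈ 1.001*I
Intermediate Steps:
N(F, z) = -2 + z
b(x, H) = x**3 (b(x, H) = x**2*x = x**3)
n = -5/2624 (n = (-2 + (4**2 - 1*(-41)))/(-28864) = (-2 + (16 + 41))*(-1/28864) = (-2 + 57)*(-1/28864) = 55*(-1/28864) = -5/2624 ≈ -0.0019055)
sqrt(n + b(C(-1), -64 + 49)) = sqrt(-5/2624 + (-1)**3) = sqrt(-5/2624 - 1) = sqrt(-2629/2624) = I*sqrt(107789)/328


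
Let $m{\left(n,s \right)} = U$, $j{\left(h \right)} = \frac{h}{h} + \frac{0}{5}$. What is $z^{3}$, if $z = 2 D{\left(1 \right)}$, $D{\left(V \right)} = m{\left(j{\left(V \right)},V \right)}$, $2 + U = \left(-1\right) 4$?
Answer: $-1728$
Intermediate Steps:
$j{\left(h \right)} = 1$ ($j{\left(h \right)} = 1 + 0 \cdot \frac{1}{5} = 1 + 0 = 1$)
$U = -6$ ($U = -2 - 4 = -6$)
$m{\left(n,s \right)} = -6$
$D{\left(V \right)} = -6$
$z = -12$ ($z = 2 \left(-6\right) = -12$)
$z^{3} = \left(-12\right)^{3} = -1728$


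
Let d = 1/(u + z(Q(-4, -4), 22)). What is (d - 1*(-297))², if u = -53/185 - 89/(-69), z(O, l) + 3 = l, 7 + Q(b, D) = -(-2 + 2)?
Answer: 5753167281332496/65200047649 ≈ 88239.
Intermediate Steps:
Q(b, D) = -7 (Q(b, D) = -7 - (-2 + 2) = -7 - 1*0 = -7 + 0 = -7)
z(O, l) = -3 + l
u = 12808/12765 (u = -53*1/185 - 89*(-1/69) = -53/185 + 89/69 = 12808/12765 ≈ 1.0034)
d = 12765/255343 (d = 1/(12808/12765 + (-3 + 22)) = 1/(12808/12765 + 19) = 1/(255343/12765) = 12765/255343 ≈ 0.049992)
(d - 1*(-297))² = (12765/255343 - 1*(-297))² = (12765/255343 + 297)² = (75849636/255343)² = 5753167281332496/65200047649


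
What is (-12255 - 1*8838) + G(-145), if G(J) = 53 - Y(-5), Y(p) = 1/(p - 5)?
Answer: -210399/10 ≈ -21040.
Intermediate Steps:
Y(p) = 1/(-5 + p)
G(J) = 531/10 (G(J) = 53 - 1/(-5 - 5) = 53 - 1/(-10) = 53 - 1*(-⅒) = 53 + ⅒ = 531/10)
(-12255 - 1*8838) + G(-145) = (-12255 - 1*8838) + 531/10 = (-12255 - 8838) + 531/10 = -21093 + 531/10 = -210399/10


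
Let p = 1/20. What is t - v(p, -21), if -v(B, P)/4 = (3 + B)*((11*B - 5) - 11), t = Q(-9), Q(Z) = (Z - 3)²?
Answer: -4449/100 ≈ -44.490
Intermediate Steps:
Q(Z) = (-3 + Z)²
p = 1/20 ≈ 0.050000
t = 144 (t = (-3 - 9)² = (-12)² = 144)
v(B, P) = -4*(-16 + 11*B)*(3 + B) (v(B, P) = -4*(3 + B)*((11*B - 5) - 11) = -4*(3 + B)*((-5 + 11*B) - 11) = -4*(3 + B)*(-16 + 11*B) = -4*(-16 + 11*B)*(3 + B))
t - v(p, -21) = 144 - (192 - 68*1/20 - 44*(1/20)²) = 144 - (192 - 17/5 - 44*1/400) = 144 - (192 - 17/5 - 11/100) = 144 - 1*18849/100 = 144 - 18849/100 = -4449/100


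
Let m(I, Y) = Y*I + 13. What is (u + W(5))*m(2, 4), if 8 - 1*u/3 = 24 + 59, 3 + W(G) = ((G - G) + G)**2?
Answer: -4263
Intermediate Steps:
m(I, Y) = 13 + I*Y (m(I, Y) = I*Y + 13 = 13 + I*Y)
W(G) = -3 + G**2 (W(G) = -3 + ((G - G) + G)**2 = -3 + (0 + G)**2 = -3 + G**2)
u = -225 (u = 24 - 3*(24 + 59) = 24 - 3*83 = 24 - 249 = -225)
(u + W(5))*m(2, 4) = (-225 + (-3 + 5**2))*(13 + 2*4) = (-225 + (-3 + 25))*(13 + 8) = (-225 + 22)*21 = -203*21 = -4263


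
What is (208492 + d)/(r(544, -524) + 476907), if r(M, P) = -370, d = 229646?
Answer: 438138/476537 ≈ 0.91942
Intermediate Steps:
(208492 + d)/(r(544, -524) + 476907) = (208492 + 229646)/(-370 + 476907) = 438138/476537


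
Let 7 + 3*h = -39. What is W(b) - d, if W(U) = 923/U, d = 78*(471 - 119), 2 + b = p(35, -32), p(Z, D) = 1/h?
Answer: -2650778/95 ≈ -27903.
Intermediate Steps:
h = -46/3 (h = -7/3 + (⅓)*(-39) = -7/3 - 13 = -46/3 ≈ -15.333)
p(Z, D) = -3/46 (p(Z, D) = 1/(-46/3) = -3/46)
b = -95/46 (b = -2 - 3/46 = -95/46 ≈ -2.0652)
d = 27456 (d = 78*352 = 27456)
W(b) - d = 923/(-95/46) - 1*27456 = 923*(-46/95) - 27456 = -42458/95 - 27456 = -2650778/95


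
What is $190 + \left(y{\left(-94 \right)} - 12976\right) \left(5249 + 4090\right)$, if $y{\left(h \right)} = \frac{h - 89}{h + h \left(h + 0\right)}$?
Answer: $- \frac{353126881715}{2914} \approx -1.2118 \cdot 10^{8}$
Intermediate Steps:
$y{\left(h \right)} = \frac{-89 + h}{h + h^{2}}$ ($y{\left(h \right)} = \frac{-89 + h}{h + h h} = \frac{-89 + h}{h + h^{2}}$)
$190 + \left(y{\left(-94 \right)} - 12976\right) \left(5249 + 4090\right) = 190 + \left(\frac{-89 - 94}{\left(-94\right) \left(1 - 94\right)} - 12976\right) \left(5249 + 4090\right) = 190 + \left(\left(- \frac{1}{94}\right) \frac{1}{-93} \left(-183\right) - 12976\right) 9339 = 190 + \left(\left(- \frac{1}{94}\right) \left(- \frac{1}{93}\right) \left(-183\right) - 12976\right) 9339 = 190 + \left(- \frac{61}{2914} - 12976\right) 9339 = 190 - \frac{353127435375}{2914} = - \frac{353126881715}{2914}$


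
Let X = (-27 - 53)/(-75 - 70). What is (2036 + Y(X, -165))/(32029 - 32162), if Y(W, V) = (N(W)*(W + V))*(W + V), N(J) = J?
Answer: -59078540/463391 ≈ -127.49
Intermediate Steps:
X = 16/29 (X = -80/(-145) = -80*(-1/145) = 16/29 ≈ 0.55172)
Y(W, V) = W*(V + W)² (Y(W, V) = (W*(W + V))*(W + V) = (W*(V + W))*(V + W) = W*(V + W)²)
(2036 + Y(X, -165))/(32029 - 32162) = (2036 + 16*(-165 + 16/29)²/29)/(32029 - 32162) = (2036 + 16*(-4769/29)²/29)/(-133) = (2036 + (16/29)*(22743361/841))*(-1/133) = (2036 + 363893776/24389)*(-1/133) = (413549780/24389)*(-1/133) = -59078540/463391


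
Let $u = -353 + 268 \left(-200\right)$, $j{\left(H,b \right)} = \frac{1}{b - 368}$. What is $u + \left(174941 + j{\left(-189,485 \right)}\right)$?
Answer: $\frac{14155597}{117} \approx 1.2099 \cdot 10^{5}$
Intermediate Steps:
$j{\left(H,b \right)} = \frac{1}{-368 + b}$
$u = -53953$ ($u = -353 - 53600 = -53953$)
$u + \left(174941 + j{\left(-189,485 \right)}\right) = -53953 + \left(174941 + \frac{1}{-368 + 485}\right) = -53953 + \left(174941 + \frac{1}{117}\right) = -53953 + \frac{20468098}{117} = \frac{14155597}{117}$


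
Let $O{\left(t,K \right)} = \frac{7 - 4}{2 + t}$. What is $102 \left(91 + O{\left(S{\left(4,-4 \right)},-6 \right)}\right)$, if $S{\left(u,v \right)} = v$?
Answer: $9129$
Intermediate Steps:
$O{\left(t,K \right)} = \frac{3}{2 + t}$
$102 \left(91 + O{\left(S{\left(4,-4 \right)},-6 \right)}\right) = 102 \left(91 + \frac{3}{2 - 4}\right) = 102 \left(91 + \frac{3}{-2}\right) = 102 \left(91 + 3 \left(- \frac{1}{2}\right)\right) = 102 \left(91 - \frac{3}{2}\right) = 102 \cdot \frac{179}{2} = 9129$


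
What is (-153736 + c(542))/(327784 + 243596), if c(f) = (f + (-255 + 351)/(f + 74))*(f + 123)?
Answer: 379129/1047530 ≈ 0.36193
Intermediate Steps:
c(f) = (123 + f)*(f + 96/(74 + f)) (c(f) = (f + 96/(74 + f))*(123 + f) = (123 + f)*(f + 96/(74 + f)))
(-153736 + c(542))/(327784 + 243596) = (-153736 + (11808 + 542³ + 197*542² + 9198*542)/(74 + 542))/(327784 + 243596) = (-153736 + (11808 + 159220088 + 197*293764 + 4985316)/616)/571380 = (-153736 + (11808 + 159220088 + 57871508 + 4985316)/616)*(1/571380) = (-153736 + (1/616)*222088720)*(1/571380) = (-153736 + 3965870/11)*(1/571380) = (2274774/11)*(1/571380) = 379129/1047530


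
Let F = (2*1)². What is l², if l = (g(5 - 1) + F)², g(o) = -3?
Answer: 1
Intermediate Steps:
F = 4 (F = 2² = 4)
l = 1 (l = (-3 + 4)² = 1² = 1)
l² = 1² = 1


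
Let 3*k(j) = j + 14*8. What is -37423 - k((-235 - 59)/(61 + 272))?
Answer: -12474193/333 ≈ -37460.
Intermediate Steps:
k(j) = 112/3 + j/3 (k(j) = (j + 14*8)/3 = (j + 112)/3 = (112 + j)/3 = 112/3 + j/3)
-37423 - k((-235 - 59)/(61 + 272)) = -37423 - (112/3 + ((-235 - 59)/(61 + 272))/3) = -37423 - (112/3 + (-294/333)/3) = -37423 - (112/3 + (-294*1/333)/3) = -37423 - (112/3 + (⅓)*(-98/111)) = -37423 - (112/3 - 98/333) = -37423 - 1*12334/333 = -37423 - 12334/333 = -12474193/333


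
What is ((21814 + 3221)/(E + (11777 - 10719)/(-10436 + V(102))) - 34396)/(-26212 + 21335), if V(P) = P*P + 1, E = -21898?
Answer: 7795492967/1105284264 ≈ 7.0529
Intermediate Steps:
V(P) = 1 + P**2 (V(P) = P**2 + 1 = 1 + P**2)
((21814 + 3221)/(E + (11777 - 10719)/(-10436 + V(102))) - 34396)/(-26212 + 21335) = ((21814 + 3221)/(-21898 + (11777 - 10719)/(-10436 + (1 + 102**2))) - 34396)/(-26212 + 21335) = (25035/(-21898 + 1058/(-10436 + (1 + 10404))) - 34396)/(-4877) = (25035/(-21898 + 1058/(-10436 + 10405)) - 34396)*(-1/4877) = (25035/(-21898 + 1058/(-31)) - 34396)*(-1/4877) = (25035/(-21898 + 1058*(-1/31)) - 34396)*(-1/4877) = (25035/(-21898 - 1058/31) - 34396)*(-1/4877) = (25035/(-679896/31) - 34396)*(-1/4877) = (25035*(-31/679896) - 34396)*(-1/4877) = (-258695/226632 - 34396)*(-1/4877) = -7795492967/226632*(-1/4877) = 7795492967/1105284264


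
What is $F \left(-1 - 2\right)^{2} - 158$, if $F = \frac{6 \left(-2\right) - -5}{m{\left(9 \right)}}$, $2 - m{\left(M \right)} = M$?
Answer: $-149$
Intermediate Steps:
$m{\left(M \right)} = 2 - M$
$F = 1$ ($F = \frac{6 \left(-2\right) - -5}{2 - 9} = \frac{-12 + 5}{2 - 9} = - \frac{7}{-7} = \left(-7\right) \left(- \frac{1}{7}\right) = 1$)
$F \left(-1 - 2\right)^{2} - 158 = 1 \left(-1 - 2\right)^{2} - 158 = 1 \left(-3\right)^{2} - 158 = 1 \cdot 9 - 158 = 9 - 158 = -149$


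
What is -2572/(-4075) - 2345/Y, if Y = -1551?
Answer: 13545047/6320325 ≈ 2.1431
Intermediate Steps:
-2572/(-4075) - 2345/Y = -2572/(-4075) - 2345/(-1551) = -2572*(-1/4075) - 2345*(-1/1551) = 2572/4075 + 2345/1551 = 13545047/6320325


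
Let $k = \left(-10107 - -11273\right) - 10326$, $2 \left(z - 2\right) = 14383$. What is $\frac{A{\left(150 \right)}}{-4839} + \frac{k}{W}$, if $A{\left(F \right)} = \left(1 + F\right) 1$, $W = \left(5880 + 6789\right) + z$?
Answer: $- \frac{18929791}{38445855} \approx -0.49238$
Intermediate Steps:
$z = \frac{14387}{2}$ ($z = 2 + \frac{1}{2} \cdot 14383 = 2 + \frac{14383}{2} = \frac{14387}{2} \approx 7193.5$)
$W = \frac{39725}{2}$ ($W = \left(5880 + 6789\right) + \frac{14387}{2} = 12669 + \frac{14387}{2} = \frac{39725}{2} \approx 19863.0$)
$k = -9160$ ($k = \left(-10107 + 11273\right) - 10326 = 1166 - 10326 = -9160$)
$A{\left(F \right)} = 1 + F$
$\frac{A{\left(150 \right)}}{-4839} + \frac{k}{W} = \frac{1 + 150}{-4839} - \frac{9160}{\frac{39725}{2}} = 151 \left(- \frac{1}{4839}\right) - \frac{3664}{7945} = - \frac{151}{4839} - \frac{3664}{7945} = - \frac{18929791}{38445855}$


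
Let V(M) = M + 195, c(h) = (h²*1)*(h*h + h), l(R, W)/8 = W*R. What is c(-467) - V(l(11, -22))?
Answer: 47460966099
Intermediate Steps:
l(R, W) = 8*R*W (l(R, W) = 8*(W*R) = 8*(R*W) = 8*R*W)
c(h) = h²*(h + h²) (c(h) = h²*(h² + h) = h²*(h + h²))
V(M) = 195 + M
c(-467) - V(l(11, -22)) = (-467)³*(1 - 467) - (195 + 8*11*(-22)) = -101847563*(-466) - (195 - 1936) = 47460964358 - 1*(-1741) = 47460964358 + 1741 = 47460966099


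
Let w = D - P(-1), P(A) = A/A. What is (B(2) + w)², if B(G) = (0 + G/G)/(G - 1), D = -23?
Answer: 529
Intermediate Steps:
P(A) = 1
B(G) = 1/(-1 + G) (B(G) = (0 + 1)/(-1 + G) = 1/(-1 + G))
w = -24 (w = -23 - 1*1 = -23 - 1 = -24)
(B(2) + w)² = (1/(-1 + 2) - 24)² = (1/1 - 24)² = (1 - 24)² = (-23)² = 529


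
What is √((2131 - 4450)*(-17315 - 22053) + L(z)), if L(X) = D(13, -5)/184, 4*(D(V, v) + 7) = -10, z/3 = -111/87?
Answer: √772715733451/92 ≈ 9554.8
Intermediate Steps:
z = -111/29 (z = 3*(-111/87) = 3*(-111*1/87) = 3*(-37/29) = -111/29 ≈ -3.8276)
D(V, v) = -19/2 (D(V, v) = -7 + (¼)*(-10) = -7 - 5/2 = -19/2)
L(X) = -19/368 (L(X) = -19/2/184 = -19/2*1/184 = -19/368)
√((2131 - 4450)*(-17315 - 22053) + L(z)) = √((2131 - 4450)*(-17315 - 22053) - 19/368) = √(-2319*(-39368) - 19/368) = √(91294392 - 19/368) = √(33596336237/368) = √772715733451/92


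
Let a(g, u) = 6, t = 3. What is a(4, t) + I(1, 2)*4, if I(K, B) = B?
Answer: 14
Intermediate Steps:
a(4, t) + I(1, 2)*4 = 6 + 2*4 = 6 + 8 = 14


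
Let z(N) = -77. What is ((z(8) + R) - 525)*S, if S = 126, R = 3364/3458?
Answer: -18705168/247 ≈ -75729.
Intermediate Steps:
R = 1682/1729 (R = 3364*(1/3458) = 1682/1729 ≈ 0.97282)
((z(8) + R) - 525)*S = ((-77 + 1682/1729) - 525)*126 = (-131451/1729 - 525)*126 = -1039176/1729*126 = -18705168/247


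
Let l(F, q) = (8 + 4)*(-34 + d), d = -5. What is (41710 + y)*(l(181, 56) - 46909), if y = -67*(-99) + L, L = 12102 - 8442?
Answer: -2463746131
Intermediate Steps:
L = 3660
l(F, q) = -468 (l(F, q) = (8 + 4)*(-34 - 5) = 12*(-39) = -468)
y = 10293 (y = -67*(-99) + 3660 = 6633 + 3660 = 10293)
(41710 + y)*(l(181, 56) - 46909) = (41710 + 10293)*(-468 - 46909) = 52003*(-47377) = -2463746131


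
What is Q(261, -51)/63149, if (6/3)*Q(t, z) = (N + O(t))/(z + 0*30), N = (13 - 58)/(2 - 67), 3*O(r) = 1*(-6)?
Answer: 1/4925622 ≈ 2.0302e-7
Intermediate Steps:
O(r) = -2 (O(r) = (1*(-6))/3 = (⅓)*(-6) = -2)
N = 9/13 (N = -45/(-65) = -45*(-1/65) = 9/13 ≈ 0.69231)
Q(t, z) = -17/(26*z) (Q(t, z) = ((9/13 - 2)/(z + 0*30))/2 = (-17/(13*(z + 0)))/2 = (-17/(13*z))/2 = -17/(26*z))
Q(261, -51)/63149 = -17/26/(-51)/63149 = -17/26*(-1/51)*(1/63149) = (1/78)*(1/63149) = 1/4925622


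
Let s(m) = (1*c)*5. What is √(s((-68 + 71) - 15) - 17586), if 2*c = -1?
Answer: I*√70354/2 ≈ 132.62*I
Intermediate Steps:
c = -½ (c = (½)*(-1) = -½ ≈ -0.50000)
s(m) = -5/2 (s(m) = (1*(-½))*5 = -½*5 = -5/2)
√(s((-68 + 71) - 15) - 17586) = √(-5/2 - 17586) = √(-35177/2) = I*√70354/2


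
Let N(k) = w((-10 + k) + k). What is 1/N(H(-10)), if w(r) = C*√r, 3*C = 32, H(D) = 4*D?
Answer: -I*√10/320 ≈ -0.0098821*I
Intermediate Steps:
C = 32/3 (C = (⅓)*32 = 32/3 ≈ 10.667)
w(r) = 32*√r/3
N(k) = 32*√(-10 + 2*k)/3 (N(k) = 32*√((-10 + k) + k)/3 = 32*√(-10 + 2*k)/3)
1/N(H(-10)) = 1/(32*√(-10 + 2*(4*(-10)))/3) = 1/(32*√(-10 + 2*(-40))/3) = 1/(32*√(-10 - 80)/3) = 1/(32*√(-90)/3) = 1/(32*(3*I*√10)/3) = 1/(32*I*√10) = -I*√10/320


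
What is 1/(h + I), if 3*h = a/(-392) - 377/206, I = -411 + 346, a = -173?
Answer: -40376/2643131 ≈ -0.015276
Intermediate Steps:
I = -65
h = -18691/40376 (h = (-173/(-392) - 377/206)/3 = (-173*(-1/392) - 377*1/206)/3 = (173/392 - 377/206)/3 = (⅓)*(-56073/40376) = -18691/40376 ≈ -0.46292)
1/(h + I) = 1/(-18691/40376 - 65) = 1/(-2643131/40376) = -40376/2643131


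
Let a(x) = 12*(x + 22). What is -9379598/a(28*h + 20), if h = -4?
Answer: 4689799/420 ≈ 11166.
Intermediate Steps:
a(x) = 264 + 12*x (a(x) = 12*(22 + x) = 264 + 12*x)
-9379598/a(28*h + 20) = -9379598/(264 + 12*(28*(-4) + 20)) = -9379598/(264 + 12*(-112 + 20)) = -9379598/(264 + 12*(-92)) = -9379598/(264 - 1104) = -9379598/(-840) = -9379598*(-1/840) = 4689799/420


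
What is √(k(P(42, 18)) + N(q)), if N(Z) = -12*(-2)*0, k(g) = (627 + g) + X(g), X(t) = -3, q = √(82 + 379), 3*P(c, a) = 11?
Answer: √5649/3 ≈ 25.053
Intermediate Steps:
P(c, a) = 11/3 (P(c, a) = (⅓)*11 = 11/3)
q = √461 ≈ 21.471
k(g) = 624 + g (k(g) = (627 + g) - 3 = 624 + g)
N(Z) = 0 (N(Z) = 24*0 = 0)
√(k(P(42, 18)) + N(q)) = √((624 + 11/3) + 0) = √(1883/3 + 0) = √(1883/3) = √5649/3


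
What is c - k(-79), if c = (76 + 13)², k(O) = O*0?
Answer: 7921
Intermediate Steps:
k(O) = 0
c = 7921 (c = 89² = 7921)
c - k(-79) = 7921 - 1*0 = 7921 + 0 = 7921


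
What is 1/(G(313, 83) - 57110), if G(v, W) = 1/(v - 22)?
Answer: -291/16619009 ≈ -1.7510e-5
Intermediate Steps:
G(v, W) = 1/(-22 + v)
1/(G(313, 83) - 57110) = 1/(1/(-22 + 313) - 57110) = 1/(1/291 - 57110) = 1/(-16619009/291) = -291/16619009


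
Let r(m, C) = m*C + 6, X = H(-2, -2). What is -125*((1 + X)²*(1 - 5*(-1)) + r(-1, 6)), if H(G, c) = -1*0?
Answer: -750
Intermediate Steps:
H(G, c) = 0
X = 0
r(m, C) = 6 + C*m (r(m, C) = C*m + 6 = 6 + C*m)
-125*((1 + X)²*(1 - 5*(-1)) + r(-1, 6)) = -125*((1 + 0)²*(1 - 5*(-1)) + (6 + 6*(-1))) = -125*(1²*(1 + 5) + (6 - 6)) = -125*(1*6 + 0) = -125*(6 + 0) = -125*6 = -750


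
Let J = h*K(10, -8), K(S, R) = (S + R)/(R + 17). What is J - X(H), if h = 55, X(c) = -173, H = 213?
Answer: 1667/9 ≈ 185.22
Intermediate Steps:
K(S, R) = (R + S)/(17 + R)
J = 110/9 (J = 55*((-8 + 10)/(17 - 8)) = 55*(2/9) = 110/9 ≈ 12.222)
J - X(H) = 110/9 - 1*(-173) = 110/9 + 173 = 1667/9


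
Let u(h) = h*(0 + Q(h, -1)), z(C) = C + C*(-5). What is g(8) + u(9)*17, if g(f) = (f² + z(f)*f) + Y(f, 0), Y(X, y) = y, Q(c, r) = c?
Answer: 1185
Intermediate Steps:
z(C) = -4*C (z(C) = C - 5*C = -4*C)
g(f) = -3*f² (g(f) = (f² + (-4*f)*f) + 0 = (f² - 4*f²) + 0 = -3*f² + 0 = -3*f²)
u(h) = h² (u(h) = h*(0 + h) = h*h = h²)
g(8) + u(9)*17 = -3*8² + 9²*17 = -3*64 + 81*17 = -192 + 1377 = 1185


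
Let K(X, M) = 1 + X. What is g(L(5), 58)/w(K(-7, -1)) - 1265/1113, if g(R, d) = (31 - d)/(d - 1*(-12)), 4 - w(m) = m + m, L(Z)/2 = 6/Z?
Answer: -206693/178080 ≈ -1.1607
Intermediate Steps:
L(Z) = 12/Z (L(Z) = 2*(6/Z) = 12/Z)
w(m) = 4 - 2*m (w(m) = 4 - (m + m) = 4 - 2*m)
g(R, d) = (31 - d)/(12 + d) (g(R, d) = (31 - d)/(d + 12) = (31 - d)/(12 + d))
g(L(5), 58)/w(K(-7, -1)) - 1265/1113 = ((31 - 1*58)/(12 + 58))/(4 - 2*(1 - 7)) - 1265/1113 = ((31 - 58)/70)/(4 - 2*(-6)) - 1265*1/1113 = ((1/70)*(-27))/(4 + 12) - 1265/1113 = -27/70/16 - 1265/1113 = -27/70*1/16 - 1265/1113 = -27/1120 - 1265/1113 = -206693/178080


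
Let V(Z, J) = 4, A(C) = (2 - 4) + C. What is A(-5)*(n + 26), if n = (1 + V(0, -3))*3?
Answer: -287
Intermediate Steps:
A(C) = -2 + C
n = 15 (n = (1 + 4)*3 = 5*3 = 15)
A(-5)*(n + 26) = (-2 - 5)*(15 + 26) = -7*41 = -287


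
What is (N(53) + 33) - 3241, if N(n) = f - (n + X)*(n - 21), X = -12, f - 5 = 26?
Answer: -4489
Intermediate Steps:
f = 31 (f = 5 + 26 = 31)
N(n) = 31 - (-21 + n)*(-12 + n) (N(n) = 31 - (n - 12)*(n - 21) = 31 - (-12 + n)*(-21 + n) = 31 - (-21 + n)*(-12 + n))
(N(53) + 33) - 3241 = ((-221 - 1*53² + 33*53) + 33) - 3241 = ((-221 - 1*2809 + 1749) + 33) - 3241 = ((-221 - 2809 + 1749) + 33) - 3241 = (-1281 + 33) - 3241 = -1248 - 3241 = -4489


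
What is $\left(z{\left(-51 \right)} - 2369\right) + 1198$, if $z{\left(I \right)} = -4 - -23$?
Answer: $-1152$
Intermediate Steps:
$z{\left(I \right)} = 19$ ($z{\left(I \right)} = -4 + 23 = 19$)
$\left(z{\left(-51 \right)} - 2369\right) + 1198 = \left(19 - 2369\right) + 1198 = -2350 + 1198 = -1152$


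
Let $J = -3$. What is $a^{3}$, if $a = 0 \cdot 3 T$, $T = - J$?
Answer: $0$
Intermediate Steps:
$T = 3$ ($T = \left(-1\right) \left(-3\right) = 3$)
$a = 0$ ($a = 0 \cdot 3 \cdot 3 = 0 \cdot 3 = 0$)
$a^{3} = 0^{3} = 0$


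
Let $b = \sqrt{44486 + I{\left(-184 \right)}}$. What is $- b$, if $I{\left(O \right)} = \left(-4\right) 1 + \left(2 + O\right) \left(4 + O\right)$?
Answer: $- \sqrt{77242} \approx -277.92$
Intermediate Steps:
$I{\left(O \right)} = -4 + \left(2 + O\right) \left(4 + O\right)$
$b = \sqrt{77242}$ ($b = \sqrt{44486 + \left(4 + \left(-184\right)^{2} + 6 \left(-184\right)\right)} = \sqrt{44486 + \left(4 + 33856 - 1104\right)} = \sqrt{44486 + 32756} = \sqrt{77242} \approx 277.92$)
$- b = - \sqrt{77242}$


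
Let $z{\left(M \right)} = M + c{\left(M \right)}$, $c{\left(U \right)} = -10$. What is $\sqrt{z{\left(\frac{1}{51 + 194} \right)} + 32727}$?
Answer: $\frac{\sqrt{40078330}}{35} \approx 180.88$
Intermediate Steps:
$z{\left(M \right)} = -10 + M$ ($z{\left(M \right)} = M - 10 = -10 + M$)
$\sqrt{z{\left(\frac{1}{51 + 194} \right)} + 32727} = \sqrt{\left(-10 + \frac{1}{51 + 194}\right) + 32727} = \sqrt{\left(-10 + \frac{1}{245}\right) + 32727} = \sqrt{- \frac{2449}{245} + 32727} = \sqrt{\frac{8015666}{245}} = \frac{\sqrt{40078330}}{35}$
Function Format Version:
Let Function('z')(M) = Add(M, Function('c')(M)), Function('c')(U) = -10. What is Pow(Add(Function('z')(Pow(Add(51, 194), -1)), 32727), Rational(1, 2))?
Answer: Mul(Rational(1, 35), Pow(40078330, Rational(1, 2))) ≈ 180.88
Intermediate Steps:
Function('z')(M) = Add(-10, M) (Function('z')(M) = Add(M, -10) = Add(-10, M))
Pow(Add(Function('z')(Pow(Add(51, 194), -1)), 32727), Rational(1, 2)) = Pow(Add(Add(-10, Pow(Add(51, 194), -1)), 32727), Rational(1, 2)) = Pow(Add(Add(-10, Pow(245, -1)), 32727), Rational(1, 2)) = Pow(Add(Add(-10, Rational(1, 245)), 32727), Rational(1, 2)) = Pow(Add(Rational(-2449, 245), 32727), Rational(1, 2)) = Pow(Rational(8015666, 245), Rational(1, 2)) = Mul(Rational(1, 35), Pow(40078330, Rational(1, 2)))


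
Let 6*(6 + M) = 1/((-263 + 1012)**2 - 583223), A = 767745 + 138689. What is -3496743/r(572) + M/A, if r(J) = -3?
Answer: 140868224390069135/120856658088 ≈ 1.1656e+6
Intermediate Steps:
A = 906434
M = -799993/133332 (M = -6 + 1/(6*((-263 + 1012)**2 - 583223)) = -6 + 1/(6*(749**2 - 583223)) = -6 + 1/(6*(561001 - 583223)) = -6 + (1/6)/(-22222) = -6 + (1/6)*(-1/22222) = -6 - 1/133332 = -799993/133332 ≈ -6.0000)
-3496743/r(572) + M/A = -3496743/(-3) - 799993/133332/906434 = -3496743*(-1/3) - 799993/133332*1/906434 = 1165581 - 799993/120856658088 = 140868224390069135/120856658088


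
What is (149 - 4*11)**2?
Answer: 11025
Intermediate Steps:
(149 - 4*11)**2 = (149 - 44)**2 = 105**2 = 11025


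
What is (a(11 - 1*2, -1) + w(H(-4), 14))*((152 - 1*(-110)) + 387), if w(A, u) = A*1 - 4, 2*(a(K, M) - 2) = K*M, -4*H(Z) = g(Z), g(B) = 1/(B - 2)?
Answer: -100595/24 ≈ -4191.5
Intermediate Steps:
g(B) = 1/(-2 + B)
H(Z) = -1/(4*(-2 + Z))
a(K, M) = 2 + K*M/2 (a(K, M) = 2 + (K*M)/2 = 2 + K*M/2)
w(A, u) = -4 + A (w(A, u) = A - 4 = -4 + A)
(a(11 - 1*2, -1) + w(H(-4), 14))*((152 - 1*(-110)) + 387) = ((2 + (1/2)*(11 - 1*2)*(-1)) + (-4 - 1/(-8 + 4*(-4))))*((152 - 1*(-110)) + 387) = ((2 + (1/2)*(11 - 2)*(-1)) + (-4 - 1/(-8 - 16)))*((152 + 110) + 387) = ((2 + (1/2)*9*(-1)) + (-4 - 1/(-24)))*(262 + 387) = ((2 - 9/2) + (-4 - 1*(-1/24)))*649 = (-5/2 + (-4 + 1/24))*649 = (-5/2 - 95/24)*649 = -155/24*649 = -100595/24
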